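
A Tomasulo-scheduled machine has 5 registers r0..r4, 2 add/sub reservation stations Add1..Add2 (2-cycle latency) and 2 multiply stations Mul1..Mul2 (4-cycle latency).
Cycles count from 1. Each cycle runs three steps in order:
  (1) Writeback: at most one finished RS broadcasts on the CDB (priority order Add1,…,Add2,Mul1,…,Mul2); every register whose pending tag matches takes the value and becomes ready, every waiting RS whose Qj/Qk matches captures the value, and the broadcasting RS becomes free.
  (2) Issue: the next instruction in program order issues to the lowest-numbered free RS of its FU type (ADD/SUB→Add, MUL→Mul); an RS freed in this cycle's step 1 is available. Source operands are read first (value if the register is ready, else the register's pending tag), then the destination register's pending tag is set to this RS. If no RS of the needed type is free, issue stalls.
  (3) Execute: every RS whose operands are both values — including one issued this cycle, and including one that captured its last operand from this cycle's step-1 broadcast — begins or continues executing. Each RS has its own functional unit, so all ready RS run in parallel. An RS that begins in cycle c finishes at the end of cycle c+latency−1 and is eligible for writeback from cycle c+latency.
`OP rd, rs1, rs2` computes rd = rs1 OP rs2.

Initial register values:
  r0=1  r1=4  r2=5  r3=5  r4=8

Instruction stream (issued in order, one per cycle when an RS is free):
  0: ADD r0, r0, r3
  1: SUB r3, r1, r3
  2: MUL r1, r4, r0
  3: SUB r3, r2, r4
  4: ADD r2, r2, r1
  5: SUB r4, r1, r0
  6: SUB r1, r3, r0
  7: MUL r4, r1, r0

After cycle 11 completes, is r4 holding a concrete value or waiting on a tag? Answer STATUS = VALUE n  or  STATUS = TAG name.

c1: issue ADD r0<-Add1 | r0:Add1,r1:4,r2:5,r3:5,r4:8
c2: issue SUB r3<-Add2 | r0:Add1,r1:4,r2:5,r3:Add2,r4:8
c3: CDB Add1=6; issue MUL r1<-Mul1 | r0:6,r1:Mul1,r2:5,r3:Add2,r4:8
c4: CDB Add2=-1; issue SUB r3<-Add1 | r0:6,r1:Mul1,r2:5,r3:Add1,r4:8
c5: issue ADD r2<-Add2 | r0:6,r1:Mul1,r2:Add2,r3:Add1,r4:8
c6: CDB Add1=-3; issue SUB r4<-Add1 | r0:6,r1:Mul1,r2:Add2,r3:-3,r4:Add1
c7: CDB Mul1=48; stall | r0:6,r1:48,r2:Add2,r3:-3,r4:Add1
c8: stall | r0:6,r1:48,r2:Add2,r3:-3,r4:Add1
c9: CDB Add1=42; issue SUB r1<-Add1 | r0:6,r1:Add1,r2:Add2,r3:-3,r4:42
c10: CDB Add2=53; issue MUL r4<-Mul1 | r0:6,r1:Add1,r2:53,r3:-3,r4:Mul1
c11: CDB Add1=-9 | r0:6,r1:-9,r2:53,r3:-3,r4:Mul1

STATUS = TAG Mul1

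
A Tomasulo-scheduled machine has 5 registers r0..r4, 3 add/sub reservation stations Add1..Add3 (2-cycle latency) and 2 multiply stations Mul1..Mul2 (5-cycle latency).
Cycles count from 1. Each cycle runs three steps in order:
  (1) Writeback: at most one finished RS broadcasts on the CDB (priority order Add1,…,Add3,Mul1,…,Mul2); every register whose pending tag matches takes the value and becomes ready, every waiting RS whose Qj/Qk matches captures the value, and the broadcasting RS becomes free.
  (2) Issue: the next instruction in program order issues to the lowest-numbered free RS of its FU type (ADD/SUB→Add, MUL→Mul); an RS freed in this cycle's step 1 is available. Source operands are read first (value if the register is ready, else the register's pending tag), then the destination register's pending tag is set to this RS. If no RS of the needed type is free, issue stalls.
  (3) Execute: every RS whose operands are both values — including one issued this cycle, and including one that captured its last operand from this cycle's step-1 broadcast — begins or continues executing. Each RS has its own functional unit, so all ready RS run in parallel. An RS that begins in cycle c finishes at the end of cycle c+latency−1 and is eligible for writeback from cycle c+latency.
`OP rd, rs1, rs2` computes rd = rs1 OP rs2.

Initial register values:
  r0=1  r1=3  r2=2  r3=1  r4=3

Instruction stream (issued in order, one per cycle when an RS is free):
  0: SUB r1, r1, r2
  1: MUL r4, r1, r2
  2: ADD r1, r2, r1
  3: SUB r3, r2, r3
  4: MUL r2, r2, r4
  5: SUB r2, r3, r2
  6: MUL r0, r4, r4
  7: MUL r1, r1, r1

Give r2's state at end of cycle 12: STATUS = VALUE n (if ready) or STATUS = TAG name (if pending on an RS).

STATUS = TAG Add1

cycle 1: issue SUB r1<-Add1 // r0:1,r1:Add1,r2:2,r3:1,r4:3
cycle 2: issue MUL r4<-Mul1 // r0:1,r1:Add1,r2:2,r3:1,r4:Mul1
cycle 3: CDB Add1=1; issue ADD r1<-Add1 // r0:1,r1:Add1,r2:2,r3:1,r4:Mul1
cycle 4: issue SUB r3<-Add2 // r0:1,r1:Add1,r2:2,r3:Add2,r4:Mul1
cycle 5: CDB Add1=3; issue MUL r2<-Mul2 // r0:1,r1:3,r2:Mul2,r3:Add2,r4:Mul1
cycle 6: CDB Add2=1; issue SUB r2<-Add1 // r0:1,r1:3,r2:Add1,r3:1,r4:Mul1
cycle 7: stall // r0:1,r1:3,r2:Add1,r3:1,r4:Mul1
cycle 8: CDB Mul1=2; issue MUL r0<-Mul1 // r0:Mul1,r1:3,r2:Add1,r3:1,r4:2
cycle 9: stall // r0:Mul1,r1:3,r2:Add1,r3:1,r4:2
cycle 10: stall // r0:Mul1,r1:3,r2:Add1,r3:1,r4:2
cycle 11: stall // r0:Mul1,r1:3,r2:Add1,r3:1,r4:2
cycle 12: stall // r0:Mul1,r1:3,r2:Add1,r3:1,r4:2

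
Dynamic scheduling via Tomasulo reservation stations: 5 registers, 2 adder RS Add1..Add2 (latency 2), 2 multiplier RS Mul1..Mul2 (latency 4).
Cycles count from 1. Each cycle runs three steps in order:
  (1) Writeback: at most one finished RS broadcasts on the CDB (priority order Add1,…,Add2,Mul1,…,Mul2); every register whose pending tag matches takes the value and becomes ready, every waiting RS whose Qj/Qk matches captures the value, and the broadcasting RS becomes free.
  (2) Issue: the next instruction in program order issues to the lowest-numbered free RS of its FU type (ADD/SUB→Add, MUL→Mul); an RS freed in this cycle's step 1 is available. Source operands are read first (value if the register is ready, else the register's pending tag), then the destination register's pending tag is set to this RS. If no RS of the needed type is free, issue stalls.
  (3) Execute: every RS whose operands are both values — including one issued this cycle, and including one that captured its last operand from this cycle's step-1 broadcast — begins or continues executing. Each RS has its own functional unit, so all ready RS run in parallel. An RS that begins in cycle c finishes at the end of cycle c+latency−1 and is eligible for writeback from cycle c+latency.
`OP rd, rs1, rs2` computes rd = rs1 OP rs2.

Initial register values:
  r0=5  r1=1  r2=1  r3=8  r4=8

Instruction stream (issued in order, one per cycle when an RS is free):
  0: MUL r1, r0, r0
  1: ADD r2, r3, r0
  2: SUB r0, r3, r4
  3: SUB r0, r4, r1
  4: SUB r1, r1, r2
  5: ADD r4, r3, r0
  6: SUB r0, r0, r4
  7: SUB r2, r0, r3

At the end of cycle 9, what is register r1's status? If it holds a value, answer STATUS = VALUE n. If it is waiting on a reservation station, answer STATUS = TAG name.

STATUS = VALUE 12

  c1: issue MUL r1<-Mul1  regs: r0:5,r1:Mul1,r2:1,r3:8,r4:8
  c2: issue ADD r2<-Add1  regs: r0:5,r1:Mul1,r2:Add1,r3:8,r4:8
  c3: issue SUB r0<-Add2  regs: r0:Add2,r1:Mul1,r2:Add1,r3:8,r4:8
  c4: CDB Add1=13; issue SUB r0<-Add1  regs: r0:Add1,r1:Mul1,r2:13,r3:8,r4:8
  c5: CDB Add2=0; issue SUB r1<-Add2  regs: r0:Add1,r1:Add2,r2:13,r3:8,r4:8
  c6: CDB Mul1=25; stall  regs: r0:Add1,r1:Add2,r2:13,r3:8,r4:8
  c7: stall  regs: r0:Add1,r1:Add2,r2:13,r3:8,r4:8
  c8: CDB Add1=-17; issue ADD r4<-Add1  regs: r0:-17,r1:Add2,r2:13,r3:8,r4:Add1
  c9: CDB Add2=12; issue SUB r0<-Add2  regs: r0:Add2,r1:12,r2:13,r3:8,r4:Add1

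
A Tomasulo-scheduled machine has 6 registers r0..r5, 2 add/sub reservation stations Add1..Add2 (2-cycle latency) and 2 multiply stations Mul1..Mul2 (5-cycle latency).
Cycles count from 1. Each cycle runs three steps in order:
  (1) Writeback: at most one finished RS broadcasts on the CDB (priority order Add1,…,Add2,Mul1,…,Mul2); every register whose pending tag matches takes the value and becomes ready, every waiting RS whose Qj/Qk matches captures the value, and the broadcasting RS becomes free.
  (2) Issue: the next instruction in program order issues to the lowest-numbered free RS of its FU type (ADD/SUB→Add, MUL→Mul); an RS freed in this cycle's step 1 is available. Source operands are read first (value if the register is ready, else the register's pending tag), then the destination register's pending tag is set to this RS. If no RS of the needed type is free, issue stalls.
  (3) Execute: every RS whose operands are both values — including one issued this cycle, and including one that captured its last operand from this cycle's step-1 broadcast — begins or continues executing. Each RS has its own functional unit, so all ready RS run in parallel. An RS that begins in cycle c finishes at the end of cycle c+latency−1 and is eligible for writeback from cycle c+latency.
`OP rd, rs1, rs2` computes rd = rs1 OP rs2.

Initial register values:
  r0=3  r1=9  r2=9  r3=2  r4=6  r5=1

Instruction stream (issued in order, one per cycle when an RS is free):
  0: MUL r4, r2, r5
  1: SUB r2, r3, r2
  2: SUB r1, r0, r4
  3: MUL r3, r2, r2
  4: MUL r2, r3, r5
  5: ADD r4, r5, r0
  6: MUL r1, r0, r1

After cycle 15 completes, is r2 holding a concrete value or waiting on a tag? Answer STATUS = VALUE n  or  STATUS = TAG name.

  c1: issue MUL r4<-Mul1  regs: r0:3,r1:9,r2:9,r3:2,r4:Mul1,r5:1
  c2: issue SUB r2<-Add1  regs: r0:3,r1:9,r2:Add1,r3:2,r4:Mul1,r5:1
  c3: issue SUB r1<-Add2  regs: r0:3,r1:Add2,r2:Add1,r3:2,r4:Mul1,r5:1
  c4: CDB Add1=-7; issue MUL r3<-Mul2  regs: r0:3,r1:Add2,r2:-7,r3:Mul2,r4:Mul1,r5:1
  c5: stall  regs: r0:3,r1:Add2,r2:-7,r3:Mul2,r4:Mul1,r5:1
  c6: CDB Mul1=9; issue MUL r2<-Mul1  regs: r0:3,r1:Add2,r2:Mul1,r3:Mul2,r4:9,r5:1
  c7: issue ADD r4<-Add1  regs: r0:3,r1:Add2,r2:Mul1,r3:Mul2,r4:Add1,r5:1
  c8: CDB Add2=-6; stall  regs: r0:3,r1:-6,r2:Mul1,r3:Mul2,r4:Add1,r5:1
  c9: CDB Add1=4; stall  regs: r0:3,r1:-6,r2:Mul1,r3:Mul2,r4:4,r5:1
  c10: CDB Mul2=49; issue MUL r1<-Mul2  regs: r0:3,r1:Mul2,r2:Mul1,r3:49,r4:4,r5:1
  c11: -  regs: r0:3,r1:Mul2,r2:Mul1,r3:49,r4:4,r5:1
  c12: -  regs: r0:3,r1:Mul2,r2:Mul1,r3:49,r4:4,r5:1
  c13: -  regs: r0:3,r1:Mul2,r2:Mul1,r3:49,r4:4,r5:1
  c14: -  regs: r0:3,r1:Mul2,r2:Mul1,r3:49,r4:4,r5:1
  c15: CDB Mul1=49  regs: r0:3,r1:Mul2,r2:49,r3:49,r4:4,r5:1

STATUS = VALUE 49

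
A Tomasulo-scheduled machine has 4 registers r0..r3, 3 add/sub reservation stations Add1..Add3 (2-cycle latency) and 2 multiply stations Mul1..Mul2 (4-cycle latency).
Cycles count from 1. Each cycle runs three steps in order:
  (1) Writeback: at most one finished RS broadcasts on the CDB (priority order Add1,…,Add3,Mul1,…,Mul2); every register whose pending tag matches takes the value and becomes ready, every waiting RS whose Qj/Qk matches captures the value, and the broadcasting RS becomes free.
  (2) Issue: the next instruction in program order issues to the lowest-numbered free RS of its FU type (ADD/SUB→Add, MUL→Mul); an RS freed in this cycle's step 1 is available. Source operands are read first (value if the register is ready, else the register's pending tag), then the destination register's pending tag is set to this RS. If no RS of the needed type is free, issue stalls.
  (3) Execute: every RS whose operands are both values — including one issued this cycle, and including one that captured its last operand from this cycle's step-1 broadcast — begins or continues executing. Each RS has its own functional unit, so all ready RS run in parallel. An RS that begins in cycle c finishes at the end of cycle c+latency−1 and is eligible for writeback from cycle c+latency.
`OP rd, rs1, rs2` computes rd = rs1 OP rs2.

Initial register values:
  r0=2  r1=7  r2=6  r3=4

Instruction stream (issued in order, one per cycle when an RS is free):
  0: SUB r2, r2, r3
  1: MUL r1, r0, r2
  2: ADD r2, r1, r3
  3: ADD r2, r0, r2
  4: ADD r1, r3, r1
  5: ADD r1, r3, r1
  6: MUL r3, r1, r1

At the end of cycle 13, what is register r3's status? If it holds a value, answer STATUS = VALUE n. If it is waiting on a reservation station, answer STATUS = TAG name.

STATUS = TAG Mul1

cycle 1: issue SUB r2<-Add1 // r0:2,r1:7,r2:Add1,r3:4
cycle 2: issue MUL r1<-Mul1 // r0:2,r1:Mul1,r2:Add1,r3:4
cycle 3: CDB Add1=2; issue ADD r2<-Add1 // r0:2,r1:Mul1,r2:Add1,r3:4
cycle 4: issue ADD r2<-Add2 // r0:2,r1:Mul1,r2:Add2,r3:4
cycle 5: issue ADD r1<-Add3 // r0:2,r1:Add3,r2:Add2,r3:4
cycle 6: stall // r0:2,r1:Add3,r2:Add2,r3:4
cycle 7: CDB Mul1=4; stall // r0:2,r1:Add3,r2:Add2,r3:4
cycle 8: stall // r0:2,r1:Add3,r2:Add2,r3:4
cycle 9: CDB Add1=8; issue ADD r1<-Add1 // r0:2,r1:Add1,r2:Add2,r3:4
cycle 10: CDB Add3=8; issue MUL r3<-Mul1 // r0:2,r1:Add1,r2:Add2,r3:Mul1
cycle 11: CDB Add2=10 // r0:2,r1:Add1,r2:10,r3:Mul1
cycle 12: CDB Add1=12 // r0:2,r1:12,r2:10,r3:Mul1
cycle 13: - // r0:2,r1:12,r2:10,r3:Mul1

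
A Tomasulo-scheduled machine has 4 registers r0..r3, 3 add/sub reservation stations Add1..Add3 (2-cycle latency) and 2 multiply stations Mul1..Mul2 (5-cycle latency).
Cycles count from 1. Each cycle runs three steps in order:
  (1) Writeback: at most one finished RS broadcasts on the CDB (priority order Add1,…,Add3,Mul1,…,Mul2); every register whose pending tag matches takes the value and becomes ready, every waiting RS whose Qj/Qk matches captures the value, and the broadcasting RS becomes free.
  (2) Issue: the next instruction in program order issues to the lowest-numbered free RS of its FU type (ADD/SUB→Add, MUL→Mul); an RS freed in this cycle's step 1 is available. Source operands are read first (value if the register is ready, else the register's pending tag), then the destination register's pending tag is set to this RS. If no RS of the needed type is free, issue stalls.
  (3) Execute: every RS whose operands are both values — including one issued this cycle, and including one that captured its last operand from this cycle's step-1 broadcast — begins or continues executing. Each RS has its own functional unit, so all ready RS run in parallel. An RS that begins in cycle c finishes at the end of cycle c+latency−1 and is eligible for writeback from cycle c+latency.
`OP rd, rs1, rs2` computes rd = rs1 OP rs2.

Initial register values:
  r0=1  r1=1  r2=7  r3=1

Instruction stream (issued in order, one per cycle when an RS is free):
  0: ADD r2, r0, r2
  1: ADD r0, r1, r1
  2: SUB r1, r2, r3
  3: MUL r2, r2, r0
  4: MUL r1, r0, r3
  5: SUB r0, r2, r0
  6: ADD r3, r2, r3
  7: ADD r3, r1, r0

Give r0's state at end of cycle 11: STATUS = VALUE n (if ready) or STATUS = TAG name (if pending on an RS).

STATUS = VALUE 14

c1: issue ADD r2<-Add1 | r0:1,r1:1,r2:Add1,r3:1
c2: issue ADD r0<-Add2 | r0:Add2,r1:1,r2:Add1,r3:1
c3: CDB Add1=8; issue SUB r1<-Add1 | r0:Add2,r1:Add1,r2:8,r3:1
c4: CDB Add2=2; issue MUL r2<-Mul1 | r0:2,r1:Add1,r2:Mul1,r3:1
c5: CDB Add1=7; issue MUL r1<-Mul2 | r0:2,r1:Mul2,r2:Mul1,r3:1
c6: issue SUB r0<-Add1 | r0:Add1,r1:Mul2,r2:Mul1,r3:1
c7: issue ADD r3<-Add2 | r0:Add1,r1:Mul2,r2:Mul1,r3:Add2
c8: issue ADD r3<-Add3 | r0:Add1,r1:Mul2,r2:Mul1,r3:Add3
c9: CDB Mul1=16 | r0:Add1,r1:Mul2,r2:16,r3:Add3
c10: CDB Mul2=2 | r0:Add1,r1:2,r2:16,r3:Add3
c11: CDB Add1=14 | r0:14,r1:2,r2:16,r3:Add3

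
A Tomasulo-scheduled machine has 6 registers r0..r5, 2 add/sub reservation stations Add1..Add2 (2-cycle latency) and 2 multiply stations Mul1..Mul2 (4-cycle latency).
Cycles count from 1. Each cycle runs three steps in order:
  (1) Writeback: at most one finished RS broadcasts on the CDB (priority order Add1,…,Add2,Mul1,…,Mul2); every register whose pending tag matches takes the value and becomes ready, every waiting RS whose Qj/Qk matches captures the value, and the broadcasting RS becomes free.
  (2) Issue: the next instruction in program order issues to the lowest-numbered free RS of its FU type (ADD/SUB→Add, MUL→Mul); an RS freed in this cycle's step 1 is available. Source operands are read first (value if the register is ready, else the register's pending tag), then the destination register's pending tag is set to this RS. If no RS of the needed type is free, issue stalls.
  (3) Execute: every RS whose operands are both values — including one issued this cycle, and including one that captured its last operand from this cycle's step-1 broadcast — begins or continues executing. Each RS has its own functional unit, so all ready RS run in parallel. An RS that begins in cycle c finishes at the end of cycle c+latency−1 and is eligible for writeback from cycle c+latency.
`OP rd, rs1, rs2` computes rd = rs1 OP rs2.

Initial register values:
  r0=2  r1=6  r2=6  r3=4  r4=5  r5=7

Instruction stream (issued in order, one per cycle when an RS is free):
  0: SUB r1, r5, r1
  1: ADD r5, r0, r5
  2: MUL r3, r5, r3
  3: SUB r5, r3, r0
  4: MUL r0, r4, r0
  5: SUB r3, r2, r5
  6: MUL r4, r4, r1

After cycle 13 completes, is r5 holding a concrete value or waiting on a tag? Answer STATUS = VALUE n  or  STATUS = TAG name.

  c1: issue SUB r1<-Add1  regs: r0:2,r1:Add1,r2:6,r3:4,r4:5,r5:7
  c2: issue ADD r5<-Add2  regs: r0:2,r1:Add1,r2:6,r3:4,r4:5,r5:Add2
  c3: CDB Add1=1; issue MUL r3<-Mul1  regs: r0:2,r1:1,r2:6,r3:Mul1,r4:5,r5:Add2
  c4: CDB Add2=9; issue SUB r5<-Add1  regs: r0:2,r1:1,r2:6,r3:Mul1,r4:5,r5:Add1
  c5: issue MUL r0<-Mul2  regs: r0:Mul2,r1:1,r2:6,r3:Mul1,r4:5,r5:Add1
  c6: issue SUB r3<-Add2  regs: r0:Mul2,r1:1,r2:6,r3:Add2,r4:5,r5:Add1
  c7: stall  regs: r0:Mul2,r1:1,r2:6,r3:Add2,r4:5,r5:Add1
  c8: CDB Mul1=36; issue MUL r4<-Mul1  regs: r0:Mul2,r1:1,r2:6,r3:Add2,r4:Mul1,r5:Add1
  c9: CDB Mul2=10  regs: r0:10,r1:1,r2:6,r3:Add2,r4:Mul1,r5:Add1
  c10: CDB Add1=34  regs: r0:10,r1:1,r2:6,r3:Add2,r4:Mul1,r5:34
  c11: -  regs: r0:10,r1:1,r2:6,r3:Add2,r4:Mul1,r5:34
  c12: CDB Add2=-28  regs: r0:10,r1:1,r2:6,r3:-28,r4:Mul1,r5:34
  c13: CDB Mul1=5  regs: r0:10,r1:1,r2:6,r3:-28,r4:5,r5:34

STATUS = VALUE 34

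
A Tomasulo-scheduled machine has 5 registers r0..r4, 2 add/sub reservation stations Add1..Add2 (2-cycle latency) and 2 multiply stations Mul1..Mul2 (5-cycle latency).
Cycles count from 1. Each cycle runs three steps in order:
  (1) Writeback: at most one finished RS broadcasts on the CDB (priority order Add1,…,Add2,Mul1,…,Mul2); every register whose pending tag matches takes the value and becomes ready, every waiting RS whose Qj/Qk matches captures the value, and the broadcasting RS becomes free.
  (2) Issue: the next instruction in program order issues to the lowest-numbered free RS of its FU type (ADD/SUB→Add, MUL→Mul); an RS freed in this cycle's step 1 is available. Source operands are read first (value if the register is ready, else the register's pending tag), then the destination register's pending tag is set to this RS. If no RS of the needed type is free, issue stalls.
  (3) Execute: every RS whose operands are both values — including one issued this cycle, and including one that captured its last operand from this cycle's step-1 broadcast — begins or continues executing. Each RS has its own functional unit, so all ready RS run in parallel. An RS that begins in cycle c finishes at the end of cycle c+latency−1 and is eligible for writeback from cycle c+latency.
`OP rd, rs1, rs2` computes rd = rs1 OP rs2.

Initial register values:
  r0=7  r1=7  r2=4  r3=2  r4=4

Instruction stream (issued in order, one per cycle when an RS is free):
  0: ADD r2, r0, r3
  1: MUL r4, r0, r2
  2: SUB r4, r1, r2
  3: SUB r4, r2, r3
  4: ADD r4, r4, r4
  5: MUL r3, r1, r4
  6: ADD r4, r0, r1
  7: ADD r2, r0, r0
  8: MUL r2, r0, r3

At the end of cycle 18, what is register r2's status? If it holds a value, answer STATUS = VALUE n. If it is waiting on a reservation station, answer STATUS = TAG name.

STATUS = VALUE 686

  c1: issue ADD r2<-Add1  regs: r0:7,r1:7,r2:Add1,r3:2,r4:4
  c2: issue MUL r4<-Mul1  regs: r0:7,r1:7,r2:Add1,r3:2,r4:Mul1
  c3: CDB Add1=9; issue SUB r4<-Add1  regs: r0:7,r1:7,r2:9,r3:2,r4:Add1
  c4: issue SUB r4<-Add2  regs: r0:7,r1:7,r2:9,r3:2,r4:Add2
  c5: CDB Add1=-2; issue ADD r4<-Add1  regs: r0:7,r1:7,r2:9,r3:2,r4:Add1
  c6: CDB Add2=7; issue MUL r3<-Mul2  regs: r0:7,r1:7,r2:9,r3:Mul2,r4:Add1
  c7: issue ADD r4<-Add2  regs: r0:7,r1:7,r2:9,r3:Mul2,r4:Add2
  c8: CDB Add1=14; issue ADD r2<-Add1  regs: r0:7,r1:7,r2:Add1,r3:Mul2,r4:Add2
  c9: CDB Add2=14; stall  regs: r0:7,r1:7,r2:Add1,r3:Mul2,r4:14
  c10: CDB Add1=14; stall  regs: r0:7,r1:7,r2:14,r3:Mul2,r4:14
  c11: CDB Mul1=63; issue MUL r2<-Mul1  regs: r0:7,r1:7,r2:Mul1,r3:Mul2,r4:14
  c12: -  regs: r0:7,r1:7,r2:Mul1,r3:Mul2,r4:14
  c13: CDB Mul2=98  regs: r0:7,r1:7,r2:Mul1,r3:98,r4:14
  c14: -  regs: r0:7,r1:7,r2:Mul1,r3:98,r4:14
  c15: -  regs: r0:7,r1:7,r2:Mul1,r3:98,r4:14
  c16: -  regs: r0:7,r1:7,r2:Mul1,r3:98,r4:14
  c17: -  regs: r0:7,r1:7,r2:Mul1,r3:98,r4:14
  c18: CDB Mul1=686  regs: r0:7,r1:7,r2:686,r3:98,r4:14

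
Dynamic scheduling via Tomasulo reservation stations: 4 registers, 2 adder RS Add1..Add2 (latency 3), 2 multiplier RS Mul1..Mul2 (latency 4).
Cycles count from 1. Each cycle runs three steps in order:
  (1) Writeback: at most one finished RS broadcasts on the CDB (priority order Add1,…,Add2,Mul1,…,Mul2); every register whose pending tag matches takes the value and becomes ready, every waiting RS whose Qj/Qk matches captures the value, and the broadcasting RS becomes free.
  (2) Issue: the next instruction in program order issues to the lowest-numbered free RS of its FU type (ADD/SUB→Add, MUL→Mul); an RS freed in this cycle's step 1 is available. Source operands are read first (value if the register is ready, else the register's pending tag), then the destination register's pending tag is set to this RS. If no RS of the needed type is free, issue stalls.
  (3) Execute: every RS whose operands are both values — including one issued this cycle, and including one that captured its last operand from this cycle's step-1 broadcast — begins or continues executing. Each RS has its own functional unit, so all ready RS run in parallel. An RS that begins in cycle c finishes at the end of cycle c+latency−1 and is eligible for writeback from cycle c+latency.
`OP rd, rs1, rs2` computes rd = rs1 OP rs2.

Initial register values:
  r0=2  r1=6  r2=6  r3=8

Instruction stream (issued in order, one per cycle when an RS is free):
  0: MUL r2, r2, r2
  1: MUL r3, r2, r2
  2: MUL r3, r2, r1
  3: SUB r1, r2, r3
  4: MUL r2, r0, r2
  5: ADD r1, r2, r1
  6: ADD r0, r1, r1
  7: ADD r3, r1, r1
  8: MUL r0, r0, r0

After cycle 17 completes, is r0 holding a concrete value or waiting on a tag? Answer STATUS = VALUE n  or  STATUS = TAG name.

c1: issue MUL r2<-Mul1 | r0:2,r1:6,r2:Mul1,r3:8
c2: issue MUL r3<-Mul2 | r0:2,r1:6,r2:Mul1,r3:Mul2
c3: stall | r0:2,r1:6,r2:Mul1,r3:Mul2
c4: stall | r0:2,r1:6,r2:Mul1,r3:Mul2
c5: CDB Mul1=36; issue MUL r3<-Mul1 | r0:2,r1:6,r2:36,r3:Mul1
c6: issue SUB r1<-Add1 | r0:2,r1:Add1,r2:36,r3:Mul1
c7: stall | r0:2,r1:Add1,r2:36,r3:Mul1
c8: stall | r0:2,r1:Add1,r2:36,r3:Mul1
c9: CDB Mul1=216; issue MUL r2<-Mul1 | r0:2,r1:Add1,r2:Mul1,r3:216
c10: CDB Mul2=1296; issue ADD r1<-Add2 | r0:2,r1:Add2,r2:Mul1,r3:216
c11: stall | r0:2,r1:Add2,r2:Mul1,r3:216
c12: CDB Add1=-180; issue ADD r0<-Add1 | r0:Add1,r1:Add2,r2:Mul1,r3:216
c13: CDB Mul1=72; stall | r0:Add1,r1:Add2,r2:72,r3:216
c14: stall | r0:Add1,r1:Add2,r2:72,r3:216
c15: stall | r0:Add1,r1:Add2,r2:72,r3:216
c16: CDB Add2=-108; issue ADD r3<-Add2 | r0:Add1,r1:-108,r2:72,r3:Add2
c17: issue MUL r0<-Mul1 | r0:Mul1,r1:-108,r2:72,r3:Add2

STATUS = TAG Mul1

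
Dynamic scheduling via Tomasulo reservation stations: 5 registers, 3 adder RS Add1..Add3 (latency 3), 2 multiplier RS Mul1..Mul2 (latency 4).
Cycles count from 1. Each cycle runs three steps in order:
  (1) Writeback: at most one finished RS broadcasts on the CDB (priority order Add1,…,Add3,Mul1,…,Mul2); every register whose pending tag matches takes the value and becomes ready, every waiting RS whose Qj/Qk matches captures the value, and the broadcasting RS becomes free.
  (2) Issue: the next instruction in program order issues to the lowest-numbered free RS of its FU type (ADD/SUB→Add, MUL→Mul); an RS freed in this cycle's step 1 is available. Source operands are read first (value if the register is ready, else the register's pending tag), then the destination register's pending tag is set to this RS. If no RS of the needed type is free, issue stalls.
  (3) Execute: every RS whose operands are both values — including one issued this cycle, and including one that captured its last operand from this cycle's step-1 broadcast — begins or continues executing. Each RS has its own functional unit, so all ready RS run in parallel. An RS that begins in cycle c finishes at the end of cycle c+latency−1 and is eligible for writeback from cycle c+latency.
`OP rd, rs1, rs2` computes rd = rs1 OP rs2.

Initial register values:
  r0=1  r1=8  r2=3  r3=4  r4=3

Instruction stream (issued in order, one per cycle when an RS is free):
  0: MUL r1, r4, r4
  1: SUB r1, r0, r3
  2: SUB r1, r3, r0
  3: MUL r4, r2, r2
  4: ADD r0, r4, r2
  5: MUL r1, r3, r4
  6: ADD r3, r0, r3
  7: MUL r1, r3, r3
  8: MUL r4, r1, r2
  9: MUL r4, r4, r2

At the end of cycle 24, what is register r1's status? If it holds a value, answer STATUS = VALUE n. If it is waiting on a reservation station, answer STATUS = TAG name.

c1: issue MUL r1<-Mul1 | r0:1,r1:Mul1,r2:3,r3:4,r4:3
c2: issue SUB r1<-Add1 | r0:1,r1:Add1,r2:3,r3:4,r4:3
c3: issue SUB r1<-Add2 | r0:1,r1:Add2,r2:3,r3:4,r4:3
c4: issue MUL r4<-Mul2 | r0:1,r1:Add2,r2:3,r3:4,r4:Mul2
c5: CDB Add1=-3; issue ADD r0<-Add1 | r0:Add1,r1:Add2,r2:3,r3:4,r4:Mul2
c6: CDB Add2=3; stall | r0:Add1,r1:3,r2:3,r3:4,r4:Mul2
c7: CDB Mul1=9; issue MUL r1<-Mul1 | r0:Add1,r1:Mul1,r2:3,r3:4,r4:Mul2
c8: CDB Mul2=9; issue ADD r3<-Add2 | r0:Add1,r1:Mul1,r2:3,r3:Add2,r4:9
c9: issue MUL r1<-Mul2 | r0:Add1,r1:Mul2,r2:3,r3:Add2,r4:9
c10: stall | r0:Add1,r1:Mul2,r2:3,r3:Add2,r4:9
c11: CDB Add1=12; stall | r0:12,r1:Mul2,r2:3,r3:Add2,r4:9
c12: CDB Mul1=36; issue MUL r4<-Mul1 | r0:12,r1:Mul2,r2:3,r3:Add2,r4:Mul1
c13: stall | r0:12,r1:Mul2,r2:3,r3:Add2,r4:Mul1
c14: CDB Add2=16; stall | r0:12,r1:Mul2,r2:3,r3:16,r4:Mul1
c15: stall | r0:12,r1:Mul2,r2:3,r3:16,r4:Mul1
c16: stall | r0:12,r1:Mul2,r2:3,r3:16,r4:Mul1
c17: stall | r0:12,r1:Mul2,r2:3,r3:16,r4:Mul1
c18: CDB Mul2=256; issue MUL r4<-Mul2 | r0:12,r1:256,r2:3,r3:16,r4:Mul2
c19: - | r0:12,r1:256,r2:3,r3:16,r4:Mul2
c20: - | r0:12,r1:256,r2:3,r3:16,r4:Mul2
c21: - | r0:12,r1:256,r2:3,r3:16,r4:Mul2
c22: CDB Mul1=768 | r0:12,r1:256,r2:3,r3:16,r4:Mul2
c23: - | r0:12,r1:256,r2:3,r3:16,r4:Mul2
c24: - | r0:12,r1:256,r2:3,r3:16,r4:Mul2

STATUS = VALUE 256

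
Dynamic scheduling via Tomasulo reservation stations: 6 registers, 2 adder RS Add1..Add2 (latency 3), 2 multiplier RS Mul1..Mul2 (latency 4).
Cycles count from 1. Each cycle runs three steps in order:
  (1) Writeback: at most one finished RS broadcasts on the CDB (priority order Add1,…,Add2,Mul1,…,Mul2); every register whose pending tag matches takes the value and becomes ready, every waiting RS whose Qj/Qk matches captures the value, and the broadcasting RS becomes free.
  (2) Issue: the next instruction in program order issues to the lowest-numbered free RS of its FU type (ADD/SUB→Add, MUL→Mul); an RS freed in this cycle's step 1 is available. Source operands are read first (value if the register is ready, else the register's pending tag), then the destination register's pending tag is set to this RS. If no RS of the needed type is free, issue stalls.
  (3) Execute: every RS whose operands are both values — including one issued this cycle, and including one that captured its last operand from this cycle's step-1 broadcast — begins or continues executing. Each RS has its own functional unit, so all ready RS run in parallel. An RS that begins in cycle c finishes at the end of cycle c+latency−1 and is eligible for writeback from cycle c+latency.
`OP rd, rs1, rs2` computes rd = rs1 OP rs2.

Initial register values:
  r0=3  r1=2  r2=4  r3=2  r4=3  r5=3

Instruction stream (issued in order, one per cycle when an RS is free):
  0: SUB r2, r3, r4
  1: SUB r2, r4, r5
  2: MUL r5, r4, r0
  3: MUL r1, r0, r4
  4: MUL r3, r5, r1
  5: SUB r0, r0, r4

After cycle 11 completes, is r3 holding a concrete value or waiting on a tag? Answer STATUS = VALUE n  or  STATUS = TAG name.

c1: issue SUB r2<-Add1 | r0:3,r1:2,r2:Add1,r3:2,r4:3,r5:3
c2: issue SUB r2<-Add2 | r0:3,r1:2,r2:Add2,r3:2,r4:3,r5:3
c3: issue MUL r5<-Mul1 | r0:3,r1:2,r2:Add2,r3:2,r4:3,r5:Mul1
c4: CDB Add1=-1; issue MUL r1<-Mul2 | r0:3,r1:Mul2,r2:Add2,r3:2,r4:3,r5:Mul1
c5: CDB Add2=0; stall | r0:3,r1:Mul2,r2:0,r3:2,r4:3,r5:Mul1
c6: stall | r0:3,r1:Mul2,r2:0,r3:2,r4:3,r5:Mul1
c7: CDB Mul1=9; issue MUL r3<-Mul1 | r0:3,r1:Mul2,r2:0,r3:Mul1,r4:3,r5:9
c8: CDB Mul2=9; issue SUB r0<-Add1 | r0:Add1,r1:9,r2:0,r3:Mul1,r4:3,r5:9
c9: - | r0:Add1,r1:9,r2:0,r3:Mul1,r4:3,r5:9
c10: - | r0:Add1,r1:9,r2:0,r3:Mul1,r4:3,r5:9
c11: CDB Add1=0 | r0:0,r1:9,r2:0,r3:Mul1,r4:3,r5:9

STATUS = TAG Mul1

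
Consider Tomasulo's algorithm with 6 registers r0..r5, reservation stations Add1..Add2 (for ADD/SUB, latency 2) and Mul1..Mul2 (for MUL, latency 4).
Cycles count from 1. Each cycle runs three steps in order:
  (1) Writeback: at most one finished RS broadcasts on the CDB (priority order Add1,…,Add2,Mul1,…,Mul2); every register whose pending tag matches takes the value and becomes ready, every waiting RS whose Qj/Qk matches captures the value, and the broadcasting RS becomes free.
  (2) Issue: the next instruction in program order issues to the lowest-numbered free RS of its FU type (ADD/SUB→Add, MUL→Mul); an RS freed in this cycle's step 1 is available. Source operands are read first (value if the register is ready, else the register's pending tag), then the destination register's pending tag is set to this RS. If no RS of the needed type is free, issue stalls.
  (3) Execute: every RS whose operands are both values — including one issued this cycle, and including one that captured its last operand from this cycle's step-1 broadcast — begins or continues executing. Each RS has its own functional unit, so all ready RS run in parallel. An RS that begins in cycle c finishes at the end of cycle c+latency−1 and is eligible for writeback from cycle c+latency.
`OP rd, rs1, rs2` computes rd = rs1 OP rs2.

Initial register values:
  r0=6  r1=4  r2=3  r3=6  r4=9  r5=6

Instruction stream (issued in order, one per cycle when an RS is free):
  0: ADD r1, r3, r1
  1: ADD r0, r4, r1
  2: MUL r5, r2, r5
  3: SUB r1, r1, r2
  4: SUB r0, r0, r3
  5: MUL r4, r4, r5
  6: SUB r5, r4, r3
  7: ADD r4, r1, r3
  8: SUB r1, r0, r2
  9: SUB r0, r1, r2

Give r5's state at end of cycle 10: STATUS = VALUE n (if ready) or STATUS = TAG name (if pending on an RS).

STATUS = TAG Add1

c1: issue ADD r1<-Add1 | r0:6,r1:Add1,r2:3,r3:6,r4:9,r5:6
c2: issue ADD r0<-Add2 | r0:Add2,r1:Add1,r2:3,r3:6,r4:9,r5:6
c3: CDB Add1=10; issue MUL r5<-Mul1 | r0:Add2,r1:10,r2:3,r3:6,r4:9,r5:Mul1
c4: issue SUB r1<-Add1 | r0:Add2,r1:Add1,r2:3,r3:6,r4:9,r5:Mul1
c5: CDB Add2=19; issue SUB r0<-Add2 | r0:Add2,r1:Add1,r2:3,r3:6,r4:9,r5:Mul1
c6: CDB Add1=7; issue MUL r4<-Mul2 | r0:Add2,r1:7,r2:3,r3:6,r4:Mul2,r5:Mul1
c7: CDB Add2=13; issue SUB r5<-Add1 | r0:13,r1:7,r2:3,r3:6,r4:Mul2,r5:Add1
c8: CDB Mul1=18; issue ADD r4<-Add2 | r0:13,r1:7,r2:3,r3:6,r4:Add2,r5:Add1
c9: stall | r0:13,r1:7,r2:3,r3:6,r4:Add2,r5:Add1
c10: CDB Add2=13; issue SUB r1<-Add2 | r0:13,r1:Add2,r2:3,r3:6,r4:13,r5:Add1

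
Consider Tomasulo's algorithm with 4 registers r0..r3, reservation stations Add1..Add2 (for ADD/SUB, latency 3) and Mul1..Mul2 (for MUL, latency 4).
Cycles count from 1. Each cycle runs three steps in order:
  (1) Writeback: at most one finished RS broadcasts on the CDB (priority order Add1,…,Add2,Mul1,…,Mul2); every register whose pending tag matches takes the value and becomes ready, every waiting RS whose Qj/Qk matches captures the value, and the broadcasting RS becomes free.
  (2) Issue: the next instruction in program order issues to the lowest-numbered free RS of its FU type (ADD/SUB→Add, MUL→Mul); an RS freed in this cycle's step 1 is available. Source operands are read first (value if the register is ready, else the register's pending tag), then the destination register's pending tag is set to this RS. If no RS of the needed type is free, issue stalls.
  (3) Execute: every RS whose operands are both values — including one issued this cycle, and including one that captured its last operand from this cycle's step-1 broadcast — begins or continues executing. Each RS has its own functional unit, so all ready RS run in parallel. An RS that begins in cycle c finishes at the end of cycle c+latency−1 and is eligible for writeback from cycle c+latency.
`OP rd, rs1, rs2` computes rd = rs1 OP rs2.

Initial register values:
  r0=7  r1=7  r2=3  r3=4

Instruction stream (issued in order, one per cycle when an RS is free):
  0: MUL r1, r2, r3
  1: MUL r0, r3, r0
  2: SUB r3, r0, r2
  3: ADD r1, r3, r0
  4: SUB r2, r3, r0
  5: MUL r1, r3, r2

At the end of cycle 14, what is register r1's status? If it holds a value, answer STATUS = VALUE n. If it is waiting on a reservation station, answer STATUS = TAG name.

  c1: issue MUL r1<-Mul1  regs: r0:7,r1:Mul1,r2:3,r3:4
  c2: issue MUL r0<-Mul2  regs: r0:Mul2,r1:Mul1,r2:3,r3:4
  c3: issue SUB r3<-Add1  regs: r0:Mul2,r1:Mul1,r2:3,r3:Add1
  c4: issue ADD r1<-Add2  regs: r0:Mul2,r1:Add2,r2:3,r3:Add1
  c5: CDB Mul1=12; stall  regs: r0:Mul2,r1:Add2,r2:3,r3:Add1
  c6: CDB Mul2=28; stall  regs: r0:28,r1:Add2,r2:3,r3:Add1
  c7: stall  regs: r0:28,r1:Add2,r2:3,r3:Add1
  c8: stall  regs: r0:28,r1:Add2,r2:3,r3:Add1
  c9: CDB Add1=25; issue SUB r2<-Add1  regs: r0:28,r1:Add2,r2:Add1,r3:25
  c10: issue MUL r1<-Mul1  regs: r0:28,r1:Mul1,r2:Add1,r3:25
  c11: -  regs: r0:28,r1:Mul1,r2:Add1,r3:25
  c12: CDB Add1=-3  regs: r0:28,r1:Mul1,r2:-3,r3:25
  c13: CDB Add2=53  regs: r0:28,r1:Mul1,r2:-3,r3:25
  c14: -  regs: r0:28,r1:Mul1,r2:-3,r3:25

STATUS = TAG Mul1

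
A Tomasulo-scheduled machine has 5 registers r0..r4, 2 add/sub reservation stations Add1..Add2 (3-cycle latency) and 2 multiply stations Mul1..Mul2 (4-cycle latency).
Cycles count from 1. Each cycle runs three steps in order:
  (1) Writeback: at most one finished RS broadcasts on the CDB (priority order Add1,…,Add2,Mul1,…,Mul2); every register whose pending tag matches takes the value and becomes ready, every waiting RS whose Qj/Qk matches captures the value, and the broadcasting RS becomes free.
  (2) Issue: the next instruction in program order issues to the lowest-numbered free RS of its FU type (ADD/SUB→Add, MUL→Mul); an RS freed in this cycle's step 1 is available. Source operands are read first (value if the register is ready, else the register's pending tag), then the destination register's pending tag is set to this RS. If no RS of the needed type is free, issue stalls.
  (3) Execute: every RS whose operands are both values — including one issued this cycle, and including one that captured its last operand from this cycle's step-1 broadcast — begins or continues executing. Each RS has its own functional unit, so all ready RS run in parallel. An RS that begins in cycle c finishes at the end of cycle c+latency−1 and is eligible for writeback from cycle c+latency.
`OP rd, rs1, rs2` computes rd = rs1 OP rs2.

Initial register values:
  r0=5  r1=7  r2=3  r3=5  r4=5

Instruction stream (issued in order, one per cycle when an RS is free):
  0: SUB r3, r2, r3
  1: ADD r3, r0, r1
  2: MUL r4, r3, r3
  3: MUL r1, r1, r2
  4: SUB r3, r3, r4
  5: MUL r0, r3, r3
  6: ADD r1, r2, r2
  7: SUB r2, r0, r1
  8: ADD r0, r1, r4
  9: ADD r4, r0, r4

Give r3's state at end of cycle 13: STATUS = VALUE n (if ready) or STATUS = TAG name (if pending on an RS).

STATUS = VALUE -132

c1: issue SUB r3<-Add1 | r0:5,r1:7,r2:3,r3:Add1,r4:5
c2: issue ADD r3<-Add2 | r0:5,r1:7,r2:3,r3:Add2,r4:5
c3: issue MUL r4<-Mul1 | r0:5,r1:7,r2:3,r3:Add2,r4:Mul1
c4: CDB Add1=-2; issue MUL r1<-Mul2 | r0:5,r1:Mul2,r2:3,r3:Add2,r4:Mul1
c5: CDB Add2=12; issue SUB r3<-Add1 | r0:5,r1:Mul2,r2:3,r3:Add1,r4:Mul1
c6: stall | r0:5,r1:Mul2,r2:3,r3:Add1,r4:Mul1
c7: stall | r0:5,r1:Mul2,r2:3,r3:Add1,r4:Mul1
c8: CDB Mul2=21; issue MUL r0<-Mul2 | r0:Mul2,r1:21,r2:3,r3:Add1,r4:Mul1
c9: CDB Mul1=144; issue ADD r1<-Add2 | r0:Mul2,r1:Add2,r2:3,r3:Add1,r4:144
c10: stall | r0:Mul2,r1:Add2,r2:3,r3:Add1,r4:144
c11: stall | r0:Mul2,r1:Add2,r2:3,r3:Add1,r4:144
c12: CDB Add1=-132; issue SUB r2<-Add1 | r0:Mul2,r1:Add2,r2:Add1,r3:-132,r4:144
c13: CDB Add2=6; issue ADD r0<-Add2 | r0:Add2,r1:6,r2:Add1,r3:-132,r4:144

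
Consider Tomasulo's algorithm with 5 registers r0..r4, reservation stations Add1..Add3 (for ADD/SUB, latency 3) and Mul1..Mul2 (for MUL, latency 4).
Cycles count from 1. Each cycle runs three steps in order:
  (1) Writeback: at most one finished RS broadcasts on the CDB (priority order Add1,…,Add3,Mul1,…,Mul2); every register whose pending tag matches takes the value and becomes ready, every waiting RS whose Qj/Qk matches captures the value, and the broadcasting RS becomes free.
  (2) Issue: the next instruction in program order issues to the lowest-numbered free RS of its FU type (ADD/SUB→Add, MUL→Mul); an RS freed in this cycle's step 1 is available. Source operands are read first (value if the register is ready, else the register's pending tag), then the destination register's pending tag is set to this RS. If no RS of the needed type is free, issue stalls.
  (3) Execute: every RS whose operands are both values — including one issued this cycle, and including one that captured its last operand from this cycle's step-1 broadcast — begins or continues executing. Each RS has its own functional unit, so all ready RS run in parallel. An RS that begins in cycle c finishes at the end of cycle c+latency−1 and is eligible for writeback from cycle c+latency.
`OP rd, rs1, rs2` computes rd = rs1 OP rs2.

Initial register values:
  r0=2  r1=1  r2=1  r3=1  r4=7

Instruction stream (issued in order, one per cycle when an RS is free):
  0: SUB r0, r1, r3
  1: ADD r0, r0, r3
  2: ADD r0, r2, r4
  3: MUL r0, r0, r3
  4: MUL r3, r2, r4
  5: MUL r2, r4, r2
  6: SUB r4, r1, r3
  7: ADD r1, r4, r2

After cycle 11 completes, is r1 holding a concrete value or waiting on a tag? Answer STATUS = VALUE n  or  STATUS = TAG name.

c1: issue SUB r0<-Add1 | r0:Add1,r1:1,r2:1,r3:1,r4:7
c2: issue ADD r0<-Add2 | r0:Add2,r1:1,r2:1,r3:1,r4:7
c3: issue ADD r0<-Add3 | r0:Add3,r1:1,r2:1,r3:1,r4:7
c4: CDB Add1=0; issue MUL r0<-Mul1 | r0:Mul1,r1:1,r2:1,r3:1,r4:7
c5: issue MUL r3<-Mul2 | r0:Mul1,r1:1,r2:1,r3:Mul2,r4:7
c6: CDB Add3=8; stall | r0:Mul1,r1:1,r2:1,r3:Mul2,r4:7
c7: CDB Add2=1; stall | r0:Mul1,r1:1,r2:1,r3:Mul2,r4:7
c8: stall | r0:Mul1,r1:1,r2:1,r3:Mul2,r4:7
c9: CDB Mul2=7; issue MUL r2<-Mul2 | r0:Mul1,r1:1,r2:Mul2,r3:7,r4:7
c10: CDB Mul1=8; issue SUB r4<-Add1 | r0:8,r1:1,r2:Mul2,r3:7,r4:Add1
c11: issue ADD r1<-Add2 | r0:8,r1:Add2,r2:Mul2,r3:7,r4:Add1

STATUS = TAG Add2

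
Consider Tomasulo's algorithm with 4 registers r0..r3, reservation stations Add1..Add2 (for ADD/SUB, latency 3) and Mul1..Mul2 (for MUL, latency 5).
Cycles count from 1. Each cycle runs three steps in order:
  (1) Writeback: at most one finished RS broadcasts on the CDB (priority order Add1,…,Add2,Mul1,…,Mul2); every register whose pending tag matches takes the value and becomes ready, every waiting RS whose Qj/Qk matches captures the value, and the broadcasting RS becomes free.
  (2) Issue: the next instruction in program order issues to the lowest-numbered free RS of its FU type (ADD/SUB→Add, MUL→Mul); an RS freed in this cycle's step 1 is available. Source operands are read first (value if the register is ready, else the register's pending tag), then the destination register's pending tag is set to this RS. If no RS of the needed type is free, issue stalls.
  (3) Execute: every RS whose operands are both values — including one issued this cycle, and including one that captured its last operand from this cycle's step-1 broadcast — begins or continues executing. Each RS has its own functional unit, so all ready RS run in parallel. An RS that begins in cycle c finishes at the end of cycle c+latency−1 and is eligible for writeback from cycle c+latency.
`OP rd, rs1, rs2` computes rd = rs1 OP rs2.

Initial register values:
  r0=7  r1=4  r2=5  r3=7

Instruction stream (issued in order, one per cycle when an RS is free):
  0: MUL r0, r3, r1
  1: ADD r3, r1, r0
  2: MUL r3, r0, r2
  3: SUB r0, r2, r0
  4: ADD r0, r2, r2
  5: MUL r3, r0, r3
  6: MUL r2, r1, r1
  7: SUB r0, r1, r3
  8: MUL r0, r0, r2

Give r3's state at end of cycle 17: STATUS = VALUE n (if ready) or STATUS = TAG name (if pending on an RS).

STATUS = VALUE 1400

cycle 1: issue MUL r0<-Mul1 // r0:Mul1,r1:4,r2:5,r3:7
cycle 2: issue ADD r3<-Add1 // r0:Mul1,r1:4,r2:5,r3:Add1
cycle 3: issue MUL r3<-Mul2 // r0:Mul1,r1:4,r2:5,r3:Mul2
cycle 4: issue SUB r0<-Add2 // r0:Add2,r1:4,r2:5,r3:Mul2
cycle 5: stall // r0:Add2,r1:4,r2:5,r3:Mul2
cycle 6: CDB Mul1=28; stall // r0:Add2,r1:4,r2:5,r3:Mul2
cycle 7: stall // r0:Add2,r1:4,r2:5,r3:Mul2
cycle 8: stall // r0:Add2,r1:4,r2:5,r3:Mul2
cycle 9: CDB Add1=32; issue ADD r0<-Add1 // r0:Add1,r1:4,r2:5,r3:Mul2
cycle 10: CDB Add2=-23; issue MUL r3<-Mul1 // r0:Add1,r1:4,r2:5,r3:Mul1
cycle 11: CDB Mul2=140; issue MUL r2<-Mul2 // r0:Add1,r1:4,r2:Mul2,r3:Mul1
cycle 12: CDB Add1=10; issue SUB r0<-Add1 // r0:Add1,r1:4,r2:Mul2,r3:Mul1
cycle 13: stall // r0:Add1,r1:4,r2:Mul2,r3:Mul1
cycle 14: stall // r0:Add1,r1:4,r2:Mul2,r3:Mul1
cycle 15: stall // r0:Add1,r1:4,r2:Mul2,r3:Mul1
cycle 16: CDB Mul2=16; issue MUL r0<-Mul2 // r0:Mul2,r1:4,r2:16,r3:Mul1
cycle 17: CDB Mul1=1400 // r0:Mul2,r1:4,r2:16,r3:1400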